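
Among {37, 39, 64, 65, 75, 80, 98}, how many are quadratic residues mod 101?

(37/101) = +1 → QR.
(39/101) = -1 → non-residue.
(64/101) = +1 → QR.
(65/101) = +1 → QR.
(75/101) = -1 → non-residue.
(80/101) = +1 → QR.
(98/101) = -1 → non-residue.
Total quadratic residues among the 7: 4.

4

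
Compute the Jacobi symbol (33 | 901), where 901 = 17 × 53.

Reciprocity: 33 ≡ 1 and 901 ≡ 1 (mod 4), so (33/901) = +(901/33).
Reduce top mod 33: now compute (10/33).
Pull out 2: since 33 ≡ 1 (mod 8), (2/33) = +1.
Reciprocity: 5 ≡ 1 and 33 ≡ 1 (mod 4), so (5/33) = +(33/5).
Reduce top mod 5: now compute (3/5).
Reciprocity: 3 ≡ 3 and 5 ≡ 1 (mod 4), so (3/5) = +(5/3).
Reduce top mod 3: now compute (2/3).
Pull out 2: since 3 ≡ 3 (mod 8), (2/3) = -1.
Reached (1/3) = 1. Collecting the sign flips along the way, the symbol is -1.

-1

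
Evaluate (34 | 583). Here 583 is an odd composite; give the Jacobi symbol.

-1

Pull out 2: since 583 ≡ 7 (mod 8), (2/583) = +1.
Reciprocity: 17 ≡ 1 and 583 ≡ 3 (mod 4), so (17/583) = +(583/17).
Reduce top mod 17: now compute (5/17).
Reciprocity: 5 ≡ 1 and 17 ≡ 1 (mod 4), so (5/17) = +(17/5).
Reduce top mod 5: now compute (2/5).
Pull out 2: since 5 ≡ 5 (mod 8), (2/5) = -1.
Reached (1/5) = 1. Collecting the sign flips along the way, the symbol is -1.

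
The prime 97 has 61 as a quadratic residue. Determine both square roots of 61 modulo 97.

35, 62

97 ≡ 1 (mod 4), so we find a root by search.
Trying successive values, 35² = 1225 ≡ 61 (mod 97). The other root is 97 − 35 = 62.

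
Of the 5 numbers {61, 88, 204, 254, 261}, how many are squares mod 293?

(61/293) = +1 → QR.
(88/293) = +1 → QR.
(204/293) = -1 → non-residue.
(254/293) = +1 → QR.
(261/293) = -1 → non-residue.
Total quadratic residues among the 5: 3.

3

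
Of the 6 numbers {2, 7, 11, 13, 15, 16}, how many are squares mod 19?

3

(2/19) = -1 → non-residue.
(7/19) = +1 → QR.
(11/19) = +1 → QR.
(13/19) = -1 → non-residue.
(15/19) = -1 → non-residue.
(16/19) = +1 → QR.
Total quadratic residues among the 6: 3.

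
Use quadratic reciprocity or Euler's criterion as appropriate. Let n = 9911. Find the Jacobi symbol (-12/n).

-1

First reduce: -12 ≡ 9899 (mod 9911).
Reciprocity: 9899 ≡ 3 and 9911 ≡ 3 (mod 4), so (9899/9911) = −(9911/9899).
Reduce top mod 9899: now compute (12/9899).
Pull out 2^2: since 9899 ≡ 3 (mod 8), (2/9899) = -1, so (2/9899)^2 = +1.
Reciprocity: 3 ≡ 3 and 9899 ≡ 3 (mod 4), so (3/9899) = −(9899/3).
Reduce top mod 3: now compute (2/3).
Pull out 2: since 3 ≡ 3 (mod 8), (2/3) = -1.
Reached (1/3) = 1. Collecting the sign flips along the way, the symbol is -1.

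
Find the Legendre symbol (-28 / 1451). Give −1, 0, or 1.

First reduce: -28 ≡ 1423 (mod 1451).
Reciprocity: 1423 ≡ 3 and 1451 ≡ 3 (mod 4), so (1423/1451) = −(1451/1423).
Reduce top mod 1423: now compute (28/1423).
Pull out 2^2: since 1423 ≡ 7 (mod 8), (2/1423) = +1, so (2/1423)^2 = +1.
Reciprocity: 7 ≡ 3 and 1423 ≡ 3 (mod 4), so (7/1423) = −(1423/7).
Reduce top mod 7: now compute (2/7).
Pull out 2: since 7 ≡ 7 (mod 8), (2/7) = +1.
Reached (1/7) = 1. Collecting the sign flips along the way, the symbol is +1.

1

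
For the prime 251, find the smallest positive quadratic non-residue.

(2/251) = −1, so 2 is the smallest positive non-residue mod 251.

2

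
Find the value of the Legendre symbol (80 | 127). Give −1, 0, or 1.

Pull out 2^4: since 127 ≡ 7 (mod 8), (2/127) = +1, so (2/127)^4 = +1.
Reciprocity: 5 ≡ 1 and 127 ≡ 3 (mod 4), so (5/127) = +(127/5).
Reduce top mod 5: now compute (2/5).
Pull out 2: since 5 ≡ 5 (mod 8), (2/5) = -1.
Reached (1/5) = 1. Collecting the sign flips along the way, the symbol is -1.

-1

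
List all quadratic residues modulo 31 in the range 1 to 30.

1 2 4 5 7 8 9 10 14 16 18 19 20 25 28

Square k = 1,…,15 (k and 31−k give the same square):
1²=1, 2²=4, 3²=9, 4²=16, 5²=25, 6²≡5, 7²≡18, 8²≡2, 9²≡19, 10²≡7, 11²≡28, 12²≡20, 13²≡14, 14²≡10, 15²≡8 (mod 31).
So the quadratic residues mod 31 are {1, 2, 4, 5, 7, 8, 9, 10, 14, 16, 18, 19, 20, 25, 28}.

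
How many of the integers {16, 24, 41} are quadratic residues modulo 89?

(16/89) = +1 → QR.
(24/89) = -1 → non-residue.
(41/89) = -1 → non-residue.
Total quadratic residues among the 3: 1.

1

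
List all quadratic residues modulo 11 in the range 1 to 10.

Square k = 1,…,5 (k and 11−k give the same square):
1²=1, 2²=4, 3²=9, 4²≡5, 5²≡3 (mod 11).
So the quadratic residues mod 11 are {1, 3, 4, 5, 9}.

1, 3, 4, 5, 9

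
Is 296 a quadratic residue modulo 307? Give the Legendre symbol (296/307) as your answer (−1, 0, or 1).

Pull out 2^3: since 307 ≡ 3 (mod 8), (2/307) = -1, so (2/307)^3 = -1.
Reciprocity: 37 ≡ 1 and 307 ≡ 3 (mod 4), so (37/307) = +(307/37).
Reduce top mod 37: now compute (11/37).
Reciprocity: 11 ≡ 3 and 37 ≡ 1 (mod 4), so (11/37) = +(37/11).
Reduce top mod 11: now compute (4/11).
Pull out 2^2: since 11 ≡ 3 (mod 8), (2/11) = -1, so (2/11)^2 = +1.
Reached (1/11) = 1. Collecting the sign flips along the way, the symbol is -1.

-1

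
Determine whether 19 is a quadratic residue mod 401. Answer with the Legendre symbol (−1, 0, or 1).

-1

Reciprocity: 19 ≡ 3 and 401 ≡ 1 (mod 4), so (19/401) = +(401/19).
Reduce top mod 19: now compute (2/19).
Pull out 2: since 19 ≡ 3 (mod 8), (2/19) = -1.
Reached (1/19) = 1. Collecting the sign flips along the way, the symbol is -1.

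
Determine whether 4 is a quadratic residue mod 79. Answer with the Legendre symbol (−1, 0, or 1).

1

Euler's criterion: (4/79) ≡ 4^39 (mod 79).
4^2 ≡ 16 (mod 79)
4^4 ≡ 19 (mod 79)
4^8 ≡ 45 (mod 79)
4^16 ≡ 50 (mod 79)
4^32 ≡ 51 (mod 79)
4^39 = 4^(32+4+2+1) ≡ 1 (mod 79).
Result is 1, so (4/79) = 1.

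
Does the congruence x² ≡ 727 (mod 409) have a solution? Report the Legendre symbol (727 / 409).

1

First reduce: 727 ≡ 318 (mod 409).
Pull out 2: since 409 ≡ 1 (mod 8), (2/409) = +1.
Reciprocity: 159 ≡ 3 and 409 ≡ 1 (mod 4), so (159/409) = +(409/159).
Reduce top mod 159: now compute (91/159).
Reciprocity: 91 ≡ 3 and 159 ≡ 3 (mod 4), so (91/159) = −(159/91).
Reduce top mod 91: now compute (68/91).
Pull out 2^2: since 91 ≡ 3 (mod 8), (2/91) = -1, so (2/91)^2 = +1.
Reciprocity: 17 ≡ 1 and 91 ≡ 3 (mod 4), so (17/91) = +(91/17).
Reduce top mod 17: now compute (6/17).
Pull out 2: since 17 ≡ 1 (mod 8), (2/17) = +1.
Reciprocity: 3 ≡ 3 and 17 ≡ 1 (mod 4), so (3/17) = +(17/3).
Reduce top mod 3: now compute (2/3).
Pull out 2: since 3 ≡ 3 (mod 8), (2/3) = -1.
Reached (1/3) = 1. Collecting the sign flips along the way, the symbol is +1.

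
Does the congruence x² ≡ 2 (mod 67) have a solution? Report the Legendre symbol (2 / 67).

-1

Pull out 2: since 67 ≡ 3 (mod 8), (2/67) = -1.
Reached (1/67) = 1. Collecting the sign flips along the way, the symbol is -1.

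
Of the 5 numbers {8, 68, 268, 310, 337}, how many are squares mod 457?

4

(8/457) = +1 → QR.
(68/457) = +1 → QR.
(268/457) = +1 → QR.
(310/457) = +1 → QR.
(337/457) = -1 → non-residue.
Total quadratic residues among the 5: 4.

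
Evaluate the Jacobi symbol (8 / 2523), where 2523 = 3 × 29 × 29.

-1

Pull out 2^3: since 2523 ≡ 3 (mod 8), (2/2523) = -1, so (2/2523)^3 = -1.
Reached (1/2523) = 1. Collecting the sign flips along the way, the symbol is -1.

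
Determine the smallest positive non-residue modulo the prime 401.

(2/401) = +1, so 2 is a residue.
(3/401) = −1, so 3 is the smallest positive non-residue mod 401.

3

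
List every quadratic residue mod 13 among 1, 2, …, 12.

1, 3, 4, 9, 10, 12

Square k = 1,…,6 (k and 13−k give the same square):
1²=1, 2²=4, 3²=9, 4²≡3, 5²≡12, 6²≡10 (mod 13).
So the quadratic residues mod 13 are {1, 3, 4, 9, 10, 12}.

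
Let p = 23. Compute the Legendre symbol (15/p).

Euler's criterion: (15/23) ≡ 15^11 (mod 23).
15^2 ≡ 18 (mod 23)
15^4 ≡ 2 (mod 23)
15^8 ≡ 4 (mod 23)
15^11 = 15^(8+2+1) ≡ 22 (mod 23).
Result is 22 ≡ −1, so (15/23) = −1.

-1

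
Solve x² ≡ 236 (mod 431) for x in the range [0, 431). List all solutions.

137, 294

Since 431 ≡ 3 (mod 4), a square root of 236 is 236^((431+1)/4) = 236^108 mod 431.
Repeated squaring: 236^2≡97, 236^4≡358, 236^8≡157, 236^16≡82, 236^32≡259, 236^64≡276 (mod 431).
236^108 = 236^(64+32+8+4) ≡ 294 (mod 431).
Check: 294² = 86436 ≡ 236 (mod 431). The two roots are 137 and 294.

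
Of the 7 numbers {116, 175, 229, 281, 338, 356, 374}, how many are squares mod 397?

4

(116/397) = +1 → QR.
(175/397) = -1 → non-residue.
(229/397) = +1 → QR.
(281/397) = +1 → QR.
(338/397) = -1 → non-residue.
(356/397) = -1 → non-residue.
(374/397) = +1 → QR.
Total quadratic residues among the 7: 4.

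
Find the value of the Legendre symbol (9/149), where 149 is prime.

Euler's criterion: (9/149) ≡ 9^74 (mod 149).
9^2 ≡ 81 (mod 149)
9^4 ≡ 5 (mod 149)
9^8 ≡ 25 (mod 149)
9^16 ≡ 29 (mod 149)
9^32 ≡ 96 (mod 149)
9^64 ≡ 127 (mod 149)
9^74 = 9^(64+8+2) ≡ 1 (mod 149).
Result is 1, so (9/149) = 1.

1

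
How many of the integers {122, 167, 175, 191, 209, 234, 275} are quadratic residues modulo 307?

(122/307) = +1 → QR.
(167/307) = +1 → QR.
(175/307) = +1 → QR.
(191/307) = +1 → QR.
(209/307) = +1 → QR.
(234/307) = +1 → QR.
(275/307) = +1 → QR.
Total quadratic residues among the 7: 7.

7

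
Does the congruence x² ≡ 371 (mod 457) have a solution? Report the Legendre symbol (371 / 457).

Reciprocity: 371 ≡ 3 and 457 ≡ 1 (mod 4), so (371/457) = +(457/371).
Reduce top mod 371: now compute (86/371).
Pull out 2: since 371 ≡ 3 (mod 8), (2/371) = -1.
Reciprocity: 43 ≡ 3 and 371 ≡ 3 (mod 4), so (43/371) = −(371/43).
Reduce top mod 43: now compute (27/43).
Reciprocity: 27 ≡ 3 and 43 ≡ 3 (mod 4), so (27/43) = −(43/27).
Reduce top mod 27: now compute (16/27).
Pull out 2^4: since 27 ≡ 3 (mod 8), (2/27) = -1, so (2/27)^4 = +1.
Reached (1/27) = 1. Collecting the sign flips along the way, the symbol is -1.

-1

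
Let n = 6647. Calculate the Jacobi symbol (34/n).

0

Pull out 2: since 6647 ≡ 7 (mod 8), (2/6647) = +1.
Reciprocity: 17 ≡ 1 and 6647 ≡ 3 (mod 4), so (17/6647) = +(6647/17).
Reduce top mod 17: now compute (0/17).
Top reduces to 0: gcd > 1, so the symbol is 0.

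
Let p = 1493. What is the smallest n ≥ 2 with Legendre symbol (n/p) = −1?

(2/1493) = −1, so 2 is the smallest positive non-residue mod 1493.

2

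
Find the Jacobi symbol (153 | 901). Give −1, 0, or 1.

0

Reciprocity: 153 ≡ 1 and 901 ≡ 1 (mod 4), so (153/901) = +(901/153).
Reduce top mod 153: now compute (136/153).
Pull out 2^3: since 153 ≡ 1 (mod 8), (2/153) = +1, so (2/153)^3 = +1.
Reciprocity: 17 ≡ 1 and 153 ≡ 1 (mod 4), so (17/153) = +(153/17).
Reduce top mod 17: now compute (0/17).
Top reduces to 0: gcd > 1, so the symbol is 0.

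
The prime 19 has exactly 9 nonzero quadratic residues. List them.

Square k = 1,…,9 (k and 19−k give the same square):
1²=1, 2²=4, 3²=9, 4²=16, 5²≡6, 6²≡17, 7²≡11, 8²≡7, 9²≡5 (mod 19).
So the quadratic residues mod 19 are {1, 4, 5, 6, 7, 9, 11, 16, 17}.

1,4,5,6,7,9,11,16,17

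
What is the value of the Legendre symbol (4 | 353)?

Pull out 2^2: since 353 ≡ 1 (mod 8), (2/353) = +1, so (2/353)^2 = +1.
Reached (1/353) = 1. Collecting the sign flips along the way, the symbol is +1.

1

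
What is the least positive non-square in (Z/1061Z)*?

2

(2/1061) = −1, so 2 is the smallest positive non-residue mod 1061.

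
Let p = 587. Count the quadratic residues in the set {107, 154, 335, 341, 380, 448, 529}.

4

(107/587) = -1 → non-residue.
(154/587) = +1 → QR.
(335/587) = -1 → non-residue.
(341/587) = -1 → non-residue.
(380/587) = +1 → QR.
(448/587) = +1 → QR.
(529/587) = +1 → QR.
Total quadratic residues among the 7: 4.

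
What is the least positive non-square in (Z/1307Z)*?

(2/1307) = −1, so 2 is the smallest positive non-residue mod 1307.

2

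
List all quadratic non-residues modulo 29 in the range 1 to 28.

Square k = 1,…,14 (k and 29−k give the same square):
1²=1, 2²=4, 3²=9, 4²=16, 5²=25, 6²≡7, 7²≡20, 8²≡6, 9²≡23, 10²≡13, 11²≡5, 12²≡28, 13²≡24, 14²≡22 (mod 29).
The residues are {1, 4, 5, 6, 7, 9, 13, 16, 20, 22, 23, 24, 25, 28}; the non-residues are the remaining 14 nonzero classes.

2 3 8 10 11 12 14 15 17 18 19 21 26 27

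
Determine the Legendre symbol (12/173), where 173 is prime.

-1

Pull out 2^2: since 173 ≡ 5 (mod 8), (2/173) = -1, so (2/173)^2 = +1.
Reciprocity: 3 ≡ 3 and 173 ≡ 1 (mod 4), so (3/173) = +(173/3).
Reduce top mod 3: now compute (2/3).
Pull out 2: since 3 ≡ 3 (mod 8), (2/3) = -1.
Reached (1/3) = 1. Collecting the sign flips along the way, the symbol is -1.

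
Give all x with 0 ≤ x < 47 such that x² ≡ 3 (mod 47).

12, 35

Since 47 ≡ 3 (mod 4), a square root of 3 is 3^((47+1)/4) = 3^12 mod 47.
Repeated squaring: 3^2≡9, 3^4≡34, 3^8≡28 (mod 47).
3^12 = 3^(8+4) ≡ 12 (mod 47).
Check: 12² = 144 ≡ 3 (mod 47). The two roots are 12 and 35.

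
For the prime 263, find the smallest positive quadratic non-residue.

(2/263) = +1, so 2 is a residue.
(3/263) = +1, so 3 is a residue.
(4/263) = +1, so 4 is a residue.
(5/263) = −1, so 5 is the smallest positive non-residue mod 263.

5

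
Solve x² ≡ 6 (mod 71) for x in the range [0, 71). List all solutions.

Since 71 ≡ 3 (mod 4), a square root of 6 is 6^((71+1)/4) = 6^18 mod 71.
Repeated squaring: 6^2≡36, 6^4≡18, 6^8≡40, 6^16≡38 (mod 71).
6^18 = 6^(16+2) ≡ 19 (mod 71).
Check: 19² = 361 ≡ 6 (mod 71). The two roots are 19 and 52.

19, 52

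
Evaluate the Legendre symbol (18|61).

Euler's criterion: (18/61) ≡ 18^30 (mod 61).
18^2 ≡ 19 (mod 61)
18^4 ≡ 56 (mod 61)
18^8 ≡ 25 (mod 61)
18^16 ≡ 15 (mod 61)
18^30 = 18^(16+8+4+2) ≡ 60 (mod 61).
Result is 60 ≡ −1, so (18/61) = −1.

-1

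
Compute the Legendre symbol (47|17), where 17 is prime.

1

Euler's criterion: (47/17) ≡ 13^8 (mod 17).
13^2 ≡ 16 (mod 17)
13^4 ≡ 1 (mod 17)
13^8 ≡ 1 (mod 17)
13^8 = 13^(8) ≡ 1 (mod 17).
Result is 1, so (47/17) = 1.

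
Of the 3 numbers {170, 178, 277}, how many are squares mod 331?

(170/331) = -1 → non-residue.
(178/331) = -1 → non-residue.
(277/331) = -1 → non-residue.
Total quadratic residues among the 3: 0.

0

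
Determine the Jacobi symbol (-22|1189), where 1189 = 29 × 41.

-1

First reduce: -22 ≡ 1167 (mod 1189).
Reciprocity: 1167 ≡ 3 and 1189 ≡ 1 (mod 4), so (1167/1189) = +(1189/1167).
Reduce top mod 1167: now compute (22/1167).
Pull out 2: since 1167 ≡ 7 (mod 8), (2/1167) = +1.
Reciprocity: 11 ≡ 3 and 1167 ≡ 3 (mod 4), so (11/1167) = −(1167/11).
Reduce top mod 11: now compute (1/11).
Reached (1/11) = 1. Collecting the sign flips along the way, the symbol is -1.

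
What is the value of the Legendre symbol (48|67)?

-1

Pull out 2^4: since 67 ≡ 3 (mod 8), (2/67) = -1, so (2/67)^4 = +1.
Reciprocity: 3 ≡ 3 and 67 ≡ 3 (mod 4), so (3/67) = −(67/3).
Reduce top mod 3: now compute (1/3).
Reached (1/3) = 1. Collecting the sign flips along the way, the symbol is -1.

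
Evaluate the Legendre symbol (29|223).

Reciprocity: 29 ≡ 1 and 223 ≡ 3 (mod 4), so (29/223) = +(223/29).
Reduce top mod 29: now compute (20/29).
Pull out 2^2: since 29 ≡ 5 (mod 8), (2/29) = -1, so (2/29)^2 = +1.
Reciprocity: 5 ≡ 1 and 29 ≡ 1 (mod 4), so (5/29) = +(29/5).
Reduce top mod 5: now compute (4/5).
Pull out 2^2: since 5 ≡ 5 (mod 8), (2/5) = -1, so (2/5)^2 = +1.
Reached (1/5) = 1. Collecting the sign flips along the way, the symbol is +1.

1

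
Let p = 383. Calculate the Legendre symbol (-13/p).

1

First reduce: -13 ≡ 370 (mod 383).
Pull out 2: since 383 ≡ 7 (mod 8), (2/383) = +1.
Reciprocity: 185 ≡ 1 and 383 ≡ 3 (mod 4), so (185/383) = +(383/185).
Reduce top mod 185: now compute (13/185).
Reciprocity: 13 ≡ 1 and 185 ≡ 1 (mod 4), so (13/185) = +(185/13).
Reduce top mod 13: now compute (3/13).
Reciprocity: 3 ≡ 3 and 13 ≡ 1 (mod 4), so (3/13) = +(13/3).
Reduce top mod 3: now compute (1/3).
Reached (1/3) = 1. Collecting the sign flips along the way, the symbol is +1.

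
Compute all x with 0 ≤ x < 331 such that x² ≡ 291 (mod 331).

Since 331 ≡ 3 (mod 4), a square root of 291 is 291^((331+1)/4) = 291^83 mod 331.
Repeated squaring: 291^2≡276, 291^4≡46, 291^8≡130, 291^16≡19, 291^32≡30, 291^64≡238 (mod 331).
291^83 = 291^(64+16+2+1) ≡ 195 (mod 331).
Check: 195² = 38025 ≡ 291 (mod 331). The two roots are 136 and 195.

136, 195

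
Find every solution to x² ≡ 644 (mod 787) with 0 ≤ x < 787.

128, 659

Since 787 ≡ 3 (mod 4), a square root of 644 is 644^((787+1)/4) = 644^197 mod 787.
Repeated squaring: 644^2≡774, 644^4≡169, 644^8≡229, 644^16≡499, 644^32≡309, 644^64≡254, 644^128≡769 (mod 787).
644^197 = 644^(128+64+4+1) ≡ 659 (mod 787).
Check: 659² = 434281 ≡ 644 (mod 787). The two roots are 128 and 659.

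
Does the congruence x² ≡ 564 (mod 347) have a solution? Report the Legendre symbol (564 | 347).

First reduce: 564 ≡ 217 (mod 347).
Reciprocity: 217 ≡ 1 and 347 ≡ 3 (mod 4), so (217/347) = +(347/217).
Reduce top mod 217: now compute (130/217).
Pull out 2: since 217 ≡ 1 (mod 8), (2/217) = +1.
Reciprocity: 65 ≡ 1 and 217 ≡ 1 (mod 4), so (65/217) = +(217/65).
Reduce top mod 65: now compute (22/65).
Pull out 2: since 65 ≡ 1 (mod 8), (2/65) = +1.
Reciprocity: 11 ≡ 3 and 65 ≡ 1 (mod 4), so (11/65) = +(65/11).
Reduce top mod 11: now compute (10/11).
Pull out 2: since 11 ≡ 3 (mod 8), (2/11) = -1.
Reciprocity: 5 ≡ 1 and 11 ≡ 3 (mod 4), so (5/11) = +(11/5).
Reduce top mod 5: now compute (1/5).
Reached (1/5) = 1. Collecting the sign flips along the way, the symbol is -1.

-1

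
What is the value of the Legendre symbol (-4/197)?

First reduce: -4 ≡ 193 (mod 197).
Reciprocity: 193 ≡ 1 and 197 ≡ 1 (mod 4), so (193/197) = +(197/193).
Reduce top mod 193: now compute (4/193).
Pull out 2^2: since 193 ≡ 1 (mod 8), (2/193) = +1, so (2/193)^2 = +1.
Reached (1/193) = 1. Collecting the sign flips along the way, the symbol is +1.

1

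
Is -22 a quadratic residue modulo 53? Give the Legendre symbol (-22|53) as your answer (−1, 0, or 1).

-1

First reduce: -22 ≡ 31 (mod 53).
Reciprocity: 31 ≡ 3 and 53 ≡ 1 (mod 4), so (31/53) = +(53/31).
Reduce top mod 31: now compute (22/31).
Pull out 2: since 31 ≡ 7 (mod 8), (2/31) = +1.
Reciprocity: 11 ≡ 3 and 31 ≡ 3 (mod 4), so (11/31) = −(31/11).
Reduce top mod 11: now compute (9/11).
Reciprocity: 9 ≡ 1 and 11 ≡ 3 (mod 4), so (9/11) = +(11/9).
Reduce top mod 9: now compute (2/9).
Pull out 2: since 9 ≡ 1 (mod 8), (2/9) = +1.
Reached (1/9) = 1. Collecting the sign flips along the way, the symbol is -1.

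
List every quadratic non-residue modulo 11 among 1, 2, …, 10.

2 6 7 8 10

Square k = 1,…,5 (k and 11−k give the same square):
1²=1, 2²=4, 3²=9, 4²≡5, 5²≡3 (mod 11).
The residues are {1, 3, 4, 5, 9}; the non-residues are the remaining 5 nonzero classes.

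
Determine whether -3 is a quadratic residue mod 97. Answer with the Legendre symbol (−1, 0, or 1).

Euler's criterion: (-3/97) ≡ 94^48 (mod 97).
94^2 ≡ 9 (mod 97)
94^4 ≡ 81 (mod 97)
94^8 ≡ 62 (mod 97)
94^16 ≡ 61 (mod 97)
94^32 ≡ 35 (mod 97)
94^48 = 94^(32+16) ≡ 1 (mod 97).
Result is 1, so (-3/97) = 1.

1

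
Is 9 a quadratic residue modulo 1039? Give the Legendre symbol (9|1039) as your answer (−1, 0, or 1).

Reciprocity: 9 ≡ 1 and 1039 ≡ 3 (mod 4), so (9/1039) = +(1039/9).
Reduce top mod 9: now compute (4/9).
Pull out 2^2: since 9 ≡ 1 (mod 8), (2/9) = +1, so (2/9)^2 = +1.
Reached (1/9) = 1. Collecting the sign flips along the way, the symbol is +1.

1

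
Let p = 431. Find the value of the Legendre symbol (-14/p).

1

Euler's criterion: (-14/431) ≡ 417^215 (mod 431).
417^2 ≡ 196 (mod 431)
417^4 ≡ 57 (mod 431)
417^8 ≡ 232 (mod 431)
417^16 ≡ 380 (mod 431)
417^32 ≡ 15 (mod 431)
417^64 ≡ 225 (mod 431)
417^128 ≡ 198 (mod 431)
417^215 = 417^(128+64+16+4+2+1) ≡ 1 (mod 431).
Result is 1, so (-14/431) = 1.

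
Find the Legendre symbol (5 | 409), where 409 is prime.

Reciprocity: 5 ≡ 1 and 409 ≡ 1 (mod 4), so (5/409) = +(409/5).
Reduce top mod 5: now compute (4/5).
Pull out 2^2: since 5 ≡ 5 (mod 8), (2/5) = -1, so (2/5)^2 = +1.
Reached (1/5) = 1. Collecting the sign flips along the way, the symbol is +1.

1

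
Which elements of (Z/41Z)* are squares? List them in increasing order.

Square k = 1,…,20 (k and 41−k give the same square):
1²=1, 2²=4, 3²=9, 4²=16, 5²=25, 6²=36, 7²≡8, 8²≡23, 9²≡40, 10²≡18, 11²≡39, 12²≡21, 13²≡5, 14²≡32, 15²≡20, 16²≡10, 17²≡2, 18²≡37, 19²≡33, 20²≡31 (mod 41).
So the quadratic residues mod 41 are {1, 2, 4, 5, 8, 9, 10, 16, 18, 20, 21, 23, 25, 31, 32, 33, 36, 37, 39, 40}.

1 2 4 5 8 9 10 16 18 20 21 23 25 31 32 33 36 37 39 40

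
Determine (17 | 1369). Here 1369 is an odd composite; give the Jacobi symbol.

1

Reciprocity: 17 ≡ 1 and 1369 ≡ 1 (mod 4), so (17/1369) = +(1369/17).
Reduce top mod 17: now compute (9/17).
Reciprocity: 9 ≡ 1 and 17 ≡ 1 (mod 4), so (9/17) = +(17/9).
Reduce top mod 9: now compute (8/9).
Pull out 2^3: since 9 ≡ 1 (mod 8), (2/9) = +1, so (2/9)^3 = +1.
Reached (1/9) = 1. Collecting the sign flips along the way, the symbol is +1.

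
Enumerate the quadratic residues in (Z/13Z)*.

1 3 4 9 10 12

Square k = 1,…,6 (k and 13−k give the same square):
1²=1, 2²=4, 3²=9, 4²≡3, 5²≡12, 6²≡10 (mod 13).
So the quadratic residues mod 13 are {1, 3, 4, 9, 10, 12}.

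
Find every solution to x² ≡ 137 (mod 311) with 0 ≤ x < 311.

Since 311 ≡ 3 (mod 4), a square root of 137 is 137^((311+1)/4) = 137^78 mod 311.
Repeated squaring: 137^2≡109, 137^4≡63, 137^8≡237, 137^16≡189, 137^32≡267, 137^64≡70 (mod 311).
137^78 = 137^(64+8+4+2) ≡ 187 (mod 311).
Check: 187² = 34969 ≡ 137 (mod 311). The two roots are 124 and 187.

124, 187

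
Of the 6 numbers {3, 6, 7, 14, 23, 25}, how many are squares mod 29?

(3/29) = -1 → non-residue.
(6/29) = +1 → QR.
(7/29) = +1 → QR.
(14/29) = -1 → non-residue.
(23/29) = +1 → QR.
(25/29) = +1 → QR.
Total quadratic residues among the 6: 4.

4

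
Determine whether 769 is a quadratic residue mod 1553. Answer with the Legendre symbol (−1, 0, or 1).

Reciprocity: 769 ≡ 1 and 1553 ≡ 1 (mod 4), so (769/1553) = +(1553/769).
Reduce top mod 769: now compute (15/769).
Reciprocity: 15 ≡ 3 and 769 ≡ 1 (mod 4), so (15/769) = +(769/15).
Reduce top mod 15: now compute (4/15).
Pull out 2^2: since 15 ≡ 7 (mod 8), (2/15) = +1, so (2/15)^2 = +1.
Reached (1/15) = 1. Collecting the sign flips along the way, the symbol is +1.

1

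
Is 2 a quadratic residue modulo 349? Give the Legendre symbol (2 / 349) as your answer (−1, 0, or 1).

-1

Pull out 2: since 349 ≡ 5 (mod 8), (2/349) = -1.
Reached (1/349) = 1. Collecting the sign flips along the way, the symbol is -1.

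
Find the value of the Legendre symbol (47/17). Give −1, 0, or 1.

Euler's criterion: (47/17) ≡ 13^8 (mod 17).
13^2 ≡ 16 (mod 17)
13^4 ≡ 1 (mod 17)
13^8 ≡ 1 (mod 17)
13^8 = 13^(8) ≡ 1 (mod 17).
Result is 1, so (47/17) = 1.

1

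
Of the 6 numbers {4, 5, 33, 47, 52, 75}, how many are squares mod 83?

3

(4/83) = +1 → QR.
(5/83) = -1 → non-residue.
(33/83) = +1 → QR.
(47/83) = -1 → non-residue.
(52/83) = -1 → non-residue.
(75/83) = +1 → QR.
Total quadratic residues among the 6: 3.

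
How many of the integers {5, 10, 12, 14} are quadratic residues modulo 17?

(5/17) = -1 → non-residue.
(10/17) = -1 → non-residue.
(12/17) = -1 → non-residue.
(14/17) = -1 → non-residue.
Total quadratic residues among the 4: 0.

0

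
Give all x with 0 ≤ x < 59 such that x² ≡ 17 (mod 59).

Since 59 ≡ 3 (mod 4), a square root of 17 is 17^((59+1)/4) = 17^15 mod 59.
Repeated squaring: 17^2≡53, 17^4≡36, 17^8≡57 (mod 59).
17^15 = 17^(8+4+2+1) ≡ 28 (mod 59).
Check: 28² = 784 ≡ 17 (mod 59). The two roots are 28 and 31.

28, 31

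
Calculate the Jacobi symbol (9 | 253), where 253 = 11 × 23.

1

Reciprocity: 9 ≡ 1 and 253 ≡ 1 (mod 4), so (9/253) = +(253/9).
Reduce top mod 9: now compute (1/9).
Reached (1/9) = 1. Collecting the sign flips along the way, the symbol is +1.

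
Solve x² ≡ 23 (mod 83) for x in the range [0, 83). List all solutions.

40, 43

Since 83 ≡ 3 (mod 4), a square root of 23 is 23^((83+1)/4) = 23^21 mod 83.
Repeated squaring: 23^2≡31, 23^4≡48, 23^8≡63, 23^16≡68 (mod 83).
23^21 = 23^(16+4+1) ≡ 40 (mod 83).
Check: 40² = 1600 ≡ 23 (mod 83). The two roots are 40 and 43.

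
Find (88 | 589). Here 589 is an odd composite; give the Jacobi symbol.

Pull out 2^3: since 589 ≡ 5 (mod 8), (2/589) = -1, so (2/589)^3 = -1.
Reciprocity: 11 ≡ 3 and 589 ≡ 1 (mod 4), so (11/589) = +(589/11).
Reduce top mod 11: now compute (6/11).
Pull out 2: since 11 ≡ 3 (mod 8), (2/11) = -1.
Reciprocity: 3 ≡ 3 and 11 ≡ 3 (mod 4), so (3/11) = −(11/3).
Reduce top mod 3: now compute (2/3).
Pull out 2: since 3 ≡ 3 (mod 8), (2/3) = -1.
Reached (1/3) = 1. Collecting the sign flips along the way, the symbol is +1.

1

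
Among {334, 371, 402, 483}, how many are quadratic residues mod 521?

1

(334/521) = -1 → non-residue.
(371/521) = -1 → non-residue.
(402/521) = +1 → QR.
(483/521) = -1 → non-residue.
Total quadratic residues among the 4: 1.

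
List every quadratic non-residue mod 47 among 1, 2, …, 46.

5, 10, 11, 13, 15, 19, 20, 22, 23, 26, 29, 30, 31, 33, 35, 38, 39, 40, 41, 43, 44, 45, 46

Square k = 1,…,23 (k and 47−k give the same square):
1²=1, 2²=4, 3²=9, 4²=16, 5²=25, 6²=36, 7²≡2, 8²≡17, 9²≡34, 10²≡6, 11²≡27, 12²≡3, 13²≡28, 14²≡8, 15²≡37, 16²≡21, 17²≡7, 18²≡42, 19²≡32, 20²≡24, 21²≡18, 22²≡14, 23²≡12 (mod 47).
The residues are {1, 2, 3, 4, 6, 7, 8, 9, 12, 14, 16, 17, 18, 21, 24, 25, 27, 28, 32, 34, 36, 37, 42}; the non-residues are the remaining 23 nonzero classes.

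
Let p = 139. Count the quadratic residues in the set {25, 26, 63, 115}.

2

(25/139) = +1 → QR.
(26/139) = -1 → non-residue.
(63/139) = +1 → QR.
(115/139) = -1 → non-residue.
Total quadratic residues among the 4: 2.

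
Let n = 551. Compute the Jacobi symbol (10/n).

Pull out 2: since 551 ≡ 7 (mod 8), (2/551) = +1.
Reciprocity: 5 ≡ 1 and 551 ≡ 3 (mod 4), so (5/551) = +(551/5).
Reduce top mod 5: now compute (1/5).
Reached (1/5) = 1. Collecting the sign flips along the way, the symbol is +1.

1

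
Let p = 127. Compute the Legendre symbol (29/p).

Euler's criterion: (29/127) ≡ 29^63 (mod 127).
29^2 ≡ 79 (mod 127)
29^4 ≡ 18 (mod 127)
29^8 ≡ 70 (mod 127)
29^16 ≡ 74 (mod 127)
29^32 ≡ 15 (mod 127)
29^63 = 29^(32+16+8+4+2+1) ≡ 126 (mod 127).
Result is 126 ≡ −1, so (29/127) = −1.

-1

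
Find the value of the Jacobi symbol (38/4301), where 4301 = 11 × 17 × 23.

Pull out 2: since 4301 ≡ 5 (mod 8), (2/4301) = -1.
Reciprocity: 19 ≡ 3 and 4301 ≡ 1 (mod 4), so (19/4301) = +(4301/19).
Reduce top mod 19: now compute (7/19).
Reciprocity: 7 ≡ 3 and 19 ≡ 3 (mod 4), so (7/19) = −(19/7).
Reduce top mod 7: now compute (5/7).
Reciprocity: 5 ≡ 1 and 7 ≡ 3 (mod 4), so (5/7) = +(7/5).
Reduce top mod 5: now compute (2/5).
Pull out 2: since 5 ≡ 5 (mod 8), (2/5) = -1.
Reached (1/5) = 1. Collecting the sign flips along the way, the symbol is -1.

-1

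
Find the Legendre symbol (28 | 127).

Pull out 2^2: since 127 ≡ 7 (mod 8), (2/127) = +1, so (2/127)^2 = +1.
Reciprocity: 7 ≡ 3 and 127 ≡ 3 (mod 4), so (7/127) = −(127/7).
Reduce top mod 7: now compute (1/7).
Reached (1/7) = 1. Collecting the sign flips along the way, the symbol is -1.

-1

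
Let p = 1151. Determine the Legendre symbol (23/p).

-1

Reciprocity: 23 ≡ 3 and 1151 ≡ 3 (mod 4), so (23/1151) = −(1151/23).
Reduce top mod 23: now compute (1/23).
Reached (1/23) = 1. Collecting the sign flips along the way, the symbol is -1.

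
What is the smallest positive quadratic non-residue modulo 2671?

(2/2671) = +1, so 2 is a residue.
(3/2671) = −1, so 3 is the smallest positive non-residue mod 2671.

3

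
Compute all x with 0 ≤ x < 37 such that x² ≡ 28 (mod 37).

37 ≡ 1 (mod 4), so we find a root by search.
Trying successive values, 18² = 324 ≡ 28 (mod 37). The other root is 37 − 18 = 19.

18, 19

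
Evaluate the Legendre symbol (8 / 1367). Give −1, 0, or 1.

Pull out 2^3: since 1367 ≡ 7 (mod 8), (2/1367) = +1, so (2/1367)^3 = +1.
Reached (1/1367) = 1. Collecting the sign flips along the way, the symbol is +1.

1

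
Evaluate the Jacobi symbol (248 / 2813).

Pull out 2^3: since 2813 ≡ 5 (mod 8), (2/2813) = -1, so (2/2813)^3 = -1.
Reciprocity: 31 ≡ 3 and 2813 ≡ 1 (mod 4), so (31/2813) = +(2813/31).
Reduce top mod 31: now compute (23/31).
Reciprocity: 23 ≡ 3 and 31 ≡ 3 (mod 4), so (23/31) = −(31/23).
Reduce top mod 23: now compute (8/23).
Pull out 2^3: since 23 ≡ 7 (mod 8), (2/23) = +1, so (2/23)^3 = +1.
Reached (1/23) = 1. Collecting the sign flips along the way, the symbol is +1.

1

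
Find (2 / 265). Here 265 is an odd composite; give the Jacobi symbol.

1

Pull out 2: since 265 ≡ 1 (mod 8), (2/265) = +1.
Reached (1/265) = 1. Collecting the sign flips along the way, the symbol is +1.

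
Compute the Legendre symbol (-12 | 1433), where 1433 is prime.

First reduce: -12 ≡ 1421 (mod 1433).
Reciprocity: 1421 ≡ 1 and 1433 ≡ 1 (mod 4), so (1421/1433) = +(1433/1421).
Reduce top mod 1421: now compute (12/1421).
Pull out 2^2: since 1421 ≡ 5 (mod 8), (2/1421) = -1, so (2/1421)^2 = +1.
Reciprocity: 3 ≡ 3 and 1421 ≡ 1 (mod 4), so (3/1421) = +(1421/3).
Reduce top mod 3: now compute (2/3).
Pull out 2: since 3 ≡ 3 (mod 8), (2/3) = -1.
Reached (1/3) = 1. Collecting the sign flips along the way, the symbol is -1.

-1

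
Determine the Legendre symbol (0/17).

0

Top reduces to 0: gcd > 1, so the symbol is 0.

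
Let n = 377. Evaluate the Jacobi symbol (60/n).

Pull out 2^2: since 377 ≡ 1 (mod 8), (2/377) = +1, so (2/377)^2 = +1.
Reciprocity: 15 ≡ 3 and 377 ≡ 1 (mod 4), so (15/377) = +(377/15).
Reduce top mod 15: now compute (2/15).
Pull out 2: since 15 ≡ 7 (mod 8), (2/15) = +1.
Reached (1/15) = 1. Collecting the sign flips along the way, the symbol is +1.

1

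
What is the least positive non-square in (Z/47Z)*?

5

(2/47) = +1, so 2 is a residue.
(3/47) = +1, so 3 is a residue.
(4/47) = +1, so 4 is a residue.
(5/47) = −1, so 5 is the smallest positive non-residue mod 47.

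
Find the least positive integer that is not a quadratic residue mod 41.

(2/41) = +1, so 2 is a residue.
(3/41) = −1, so 3 is the smallest positive non-residue mod 41.

3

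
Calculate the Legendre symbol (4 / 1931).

1

Pull out 2^2: since 1931 ≡ 3 (mod 8), (2/1931) = -1, so (2/1931)^2 = +1.
Reached (1/1931) = 1. Collecting the sign flips along the way, the symbol is +1.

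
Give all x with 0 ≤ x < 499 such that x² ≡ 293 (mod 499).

185, 314

Since 499 ≡ 3 (mod 4), a square root of 293 is 293^((499+1)/4) = 293^125 mod 499.
Repeated squaring: 293^2≡21, 293^4≡441, 293^8≡370, 293^16≡174, 293^32≡336, 293^64≡122 (mod 499).
293^125 = 293^(64+32+16+8+4+1) ≡ 314 (mod 499).
Check: 314² = 98596 ≡ 293 (mod 499). The two roots are 185 and 314.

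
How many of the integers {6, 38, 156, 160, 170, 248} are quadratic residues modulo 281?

4

(6/281) = -1 → non-residue.
(38/281) = -1 → non-residue.
(156/281) = +1 → QR.
(160/281) = +1 → QR.
(170/281) = +1 → QR.
(248/281) = +1 → QR.
Total quadratic residues among the 6: 4.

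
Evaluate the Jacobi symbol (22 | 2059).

-1

Pull out 2: since 2059 ≡ 3 (mod 8), (2/2059) = -1.
Reciprocity: 11 ≡ 3 and 2059 ≡ 3 (mod 4), so (11/2059) = −(2059/11).
Reduce top mod 11: now compute (2/11).
Pull out 2: since 11 ≡ 3 (mod 8), (2/11) = -1.
Reached (1/11) = 1. Collecting the sign flips along the way, the symbol is -1.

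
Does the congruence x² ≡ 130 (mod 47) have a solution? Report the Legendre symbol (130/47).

First reduce: 130 ≡ 36 (mod 47).
Pull out 2^2: since 47 ≡ 7 (mod 8), (2/47) = +1, so (2/47)^2 = +1.
Reciprocity: 9 ≡ 1 and 47 ≡ 3 (mod 4), so (9/47) = +(47/9).
Reduce top mod 9: now compute (2/9).
Pull out 2: since 9 ≡ 1 (mod 8), (2/9) = +1.
Reached (1/9) = 1. Collecting the sign flips along the way, the symbol is +1.

1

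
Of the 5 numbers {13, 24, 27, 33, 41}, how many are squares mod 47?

(13/47) = -1 → non-residue.
(24/47) = +1 → QR.
(27/47) = +1 → QR.
(33/47) = -1 → non-residue.
(41/47) = -1 → non-residue.
Total quadratic residues among the 5: 2.

2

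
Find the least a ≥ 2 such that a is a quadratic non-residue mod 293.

2

(2/293) = −1, so 2 is the smallest positive non-residue mod 293.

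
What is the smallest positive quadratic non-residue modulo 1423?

(2/1423) = +1, so 2 is a residue.
(3/1423) = −1, so 3 is the smallest positive non-residue mod 1423.

3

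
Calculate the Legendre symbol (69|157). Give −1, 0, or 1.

Reciprocity: 69 ≡ 1 and 157 ≡ 1 (mod 4), so (69/157) = +(157/69).
Reduce top mod 69: now compute (19/69).
Reciprocity: 19 ≡ 3 and 69 ≡ 1 (mod 4), so (19/69) = +(69/19).
Reduce top mod 19: now compute (12/19).
Pull out 2^2: since 19 ≡ 3 (mod 8), (2/19) = -1, so (2/19)^2 = +1.
Reciprocity: 3 ≡ 3 and 19 ≡ 3 (mod 4), so (3/19) = −(19/3).
Reduce top mod 3: now compute (1/3).
Reached (1/3) = 1. Collecting the sign flips along the way, the symbol is -1.

-1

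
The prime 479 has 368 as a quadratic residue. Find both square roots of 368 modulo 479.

61, 418

Since 479 ≡ 3 (mod 4), a square root of 368 is 368^((479+1)/4) = 368^120 mod 479.
Repeated squaring: 368^2≡346, 368^4≡445, 368^8≡198, 368^16≡405, 368^32≡207, 368^64≡218 (mod 479).
368^120 = 368^(64+32+16+8) ≡ 61 (mod 479).
Check: 61² = 3721 ≡ 368 (mod 479). The two roots are 61 and 418.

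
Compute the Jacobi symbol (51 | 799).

0

Reciprocity: 51 ≡ 3 and 799 ≡ 3 (mod 4), so (51/799) = −(799/51).
Reduce top mod 51: now compute (34/51).
Pull out 2: since 51 ≡ 3 (mod 8), (2/51) = -1.
Reciprocity: 17 ≡ 1 and 51 ≡ 3 (mod 4), so (17/51) = +(51/17).
Reduce top mod 17: now compute (0/17).
Top reduces to 0: gcd > 1, so the symbol is 0.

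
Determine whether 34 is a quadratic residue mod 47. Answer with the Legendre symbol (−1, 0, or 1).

Pull out 2: since 47 ≡ 7 (mod 8), (2/47) = +1.
Reciprocity: 17 ≡ 1 and 47 ≡ 3 (mod 4), so (17/47) = +(47/17).
Reduce top mod 17: now compute (13/17).
Reciprocity: 13 ≡ 1 and 17 ≡ 1 (mod 4), so (13/17) = +(17/13).
Reduce top mod 13: now compute (4/13).
Pull out 2^2: since 13 ≡ 5 (mod 8), (2/13) = -1, so (2/13)^2 = +1.
Reached (1/13) = 1. Collecting the sign flips along the way, the symbol is +1.

1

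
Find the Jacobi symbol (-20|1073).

First reduce: -20 ≡ 1053 (mod 1073).
Reciprocity: 1053 ≡ 1 and 1073 ≡ 1 (mod 4), so (1053/1073) = +(1073/1053).
Reduce top mod 1053: now compute (20/1053).
Pull out 2^2: since 1053 ≡ 5 (mod 8), (2/1053) = -1, so (2/1053)^2 = +1.
Reciprocity: 5 ≡ 1 and 1053 ≡ 1 (mod 4), so (5/1053) = +(1053/5).
Reduce top mod 5: now compute (3/5).
Reciprocity: 3 ≡ 3 and 5 ≡ 1 (mod 4), so (3/5) = +(5/3).
Reduce top mod 3: now compute (2/3).
Pull out 2: since 3 ≡ 3 (mod 8), (2/3) = -1.
Reached (1/3) = 1. Collecting the sign flips along the way, the symbol is -1.

-1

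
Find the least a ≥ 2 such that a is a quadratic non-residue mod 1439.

(2/1439) = +1, so 2 is a residue.
(3/1439) = +1, so 3 is a residue.
(4/1439) = +1, so 4 is a residue.
(5/1439) = +1, so 5 is a residue.
(6/1439) = +1, so 6 is a residue.
(7/1439) = −1, so 7 is the smallest positive non-residue mod 1439.

7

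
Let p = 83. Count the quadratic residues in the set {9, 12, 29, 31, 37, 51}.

6

(9/83) = +1 → QR.
(12/83) = +1 → QR.
(29/83) = +1 → QR.
(31/83) = +1 → QR.
(37/83) = +1 → QR.
(51/83) = +1 → QR.
Total quadratic residues among the 6: 6.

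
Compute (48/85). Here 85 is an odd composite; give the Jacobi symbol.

1

Pull out 2^4: since 85 ≡ 5 (mod 8), (2/85) = -1, so (2/85)^4 = +1.
Reciprocity: 3 ≡ 3 and 85 ≡ 1 (mod 4), so (3/85) = +(85/3).
Reduce top mod 3: now compute (1/3).
Reached (1/3) = 1. Collecting the sign flips along the way, the symbol is +1.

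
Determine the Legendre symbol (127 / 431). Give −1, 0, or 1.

Reciprocity: 127 ≡ 3 and 431 ≡ 3 (mod 4), so (127/431) = −(431/127).
Reduce top mod 127: now compute (50/127).
Pull out 2: since 127 ≡ 7 (mod 8), (2/127) = +1.
Reciprocity: 25 ≡ 1 and 127 ≡ 3 (mod 4), so (25/127) = +(127/25).
Reduce top mod 25: now compute (2/25).
Pull out 2: since 25 ≡ 1 (mod 8), (2/25) = +1.
Reached (1/25) = 1. Collecting the sign flips along the way, the symbol is -1.

-1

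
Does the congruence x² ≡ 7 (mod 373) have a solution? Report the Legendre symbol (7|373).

1

Euler's criterion: (7/373) ≡ 7^186 (mod 373).
7^2 ≡ 49 (mod 373)
7^4 ≡ 163 (mod 373)
7^8 ≡ 86 (mod 373)
7^16 ≡ 309 (mod 373)
7^32 ≡ 366 (mod 373)
7^64 ≡ 49 (mod 373)
7^128 ≡ 163 (mod 373)
7^186 = 7^(128+32+16+8+2) ≡ 1 (mod 373).
Result is 1, so (7/373) = 1.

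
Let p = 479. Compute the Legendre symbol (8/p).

1

Euler's criterion: (8/479) ≡ 8^239 (mod 479).
8^2 ≡ 64 (mod 479)
8^4 ≡ 264 (mod 479)
8^8 ≡ 241 (mod 479)
8^16 ≡ 122 (mod 479)
8^32 ≡ 35 (mod 479)
8^64 ≡ 267 (mod 479)
8^128 ≡ 397 (mod 479)
8^239 = 8^(128+64+32+8+4+2+1) ≡ 1 (mod 479).
Result is 1, so (8/479) = 1.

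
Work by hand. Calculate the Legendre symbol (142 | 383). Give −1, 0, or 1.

1

Pull out 2: since 383 ≡ 7 (mod 8), (2/383) = +1.
Reciprocity: 71 ≡ 3 and 383 ≡ 3 (mod 4), so (71/383) = −(383/71).
Reduce top mod 71: now compute (28/71).
Pull out 2^2: since 71 ≡ 7 (mod 8), (2/71) = +1, so (2/71)^2 = +1.
Reciprocity: 7 ≡ 3 and 71 ≡ 3 (mod 4), so (7/71) = −(71/7).
Reduce top mod 7: now compute (1/7).
Reached (1/7) = 1. Collecting the sign flips along the way, the symbol is +1.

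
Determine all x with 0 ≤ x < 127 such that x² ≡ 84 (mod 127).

Since 127 ≡ 3 (mod 4), a square root of 84 is 84^((127+1)/4) = 84^32 mod 127.
Repeated squaring: 84^2≡71, 84^4≡88, 84^8≡124, 84^16≡9, 84^32≡81 (mod 127).
84^32 = 84^(32) ≡ 81 (mod 127).
Check: 81² = 6561 ≡ 84 (mod 127). The two roots are 46 and 81.

46, 81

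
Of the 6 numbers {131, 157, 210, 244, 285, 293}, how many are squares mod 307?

(131/307) = -1 → non-residue.
(157/307) = -1 → non-residue.
(210/307) = -1 → non-residue.
(244/307) = -1 → non-residue.
(285/307) = +1 → QR.
(293/307) = +1 → QR.
Total quadratic residues among the 6: 2.

2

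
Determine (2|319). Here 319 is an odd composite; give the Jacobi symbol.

Pull out 2: since 319 ≡ 7 (mod 8), (2/319) = +1.
Reached (1/319) = 1. Collecting the sign flips along the way, the symbol is +1.

1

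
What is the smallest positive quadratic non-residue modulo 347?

2

(2/347) = −1, so 2 is the smallest positive non-residue mod 347.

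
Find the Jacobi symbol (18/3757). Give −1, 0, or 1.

-1

Pull out 2: since 3757 ≡ 5 (mod 8), (2/3757) = -1.
Reciprocity: 9 ≡ 1 and 3757 ≡ 1 (mod 4), so (9/3757) = +(3757/9).
Reduce top mod 9: now compute (4/9).
Pull out 2^2: since 9 ≡ 1 (mod 8), (2/9) = +1, so (2/9)^2 = +1.
Reached (1/9) = 1. Collecting the sign flips along the way, the symbol is -1.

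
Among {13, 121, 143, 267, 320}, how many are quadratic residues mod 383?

2

(13/383) = -1 → non-residue.
(121/383) = +1 → QR.
(143/383) = +1 → QR.
(267/383) = -1 → non-residue.
(320/383) = -1 → non-residue.
Total quadratic residues among the 5: 2.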